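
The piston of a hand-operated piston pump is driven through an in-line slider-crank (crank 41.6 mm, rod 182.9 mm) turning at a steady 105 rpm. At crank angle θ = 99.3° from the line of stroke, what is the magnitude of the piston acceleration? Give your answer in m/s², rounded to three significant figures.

ω = 2π·105/60 = 11 rad/s
x(θ) = r cosθ + √(L² − r² sin²θ); with ω constant, a = ω²·d²x/dθ².
d²x/dθ² = −r cosθ − r²(cos2θ)/√u − r⁴ sin²2θ/(4u^{3/2}),  u = L² − r² sin²θ = 0.031767 m².
Substituting r = 0.0416 m, L = 0.1829 m, θ = 99.3°: d²x/dθ² = +0.015912 m.
a = ω²·d²x/dθ² = (11)²·(+0.015912) = +1.9238 m/s²;  |a| = 1.9238 m/s².

1.92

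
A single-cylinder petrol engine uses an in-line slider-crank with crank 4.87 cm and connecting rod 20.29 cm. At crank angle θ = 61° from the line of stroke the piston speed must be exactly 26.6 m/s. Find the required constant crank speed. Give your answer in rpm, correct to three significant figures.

For an in-line slider-crank, |v_piston| = rω|sinθ|·[1 + r cosθ/√(L² − r² sin²θ)].
With r = 0.0487 m, L = 0.2029 m, θ = 61°: the bracketed kinematic factor |dx/dθ| = 0.047663 m.
ω = v/|dx/dθ| = 26.6/0.047663 = 558.08 rad/s.
N = 60ω/(2π) = 5329.3 rpm.

5330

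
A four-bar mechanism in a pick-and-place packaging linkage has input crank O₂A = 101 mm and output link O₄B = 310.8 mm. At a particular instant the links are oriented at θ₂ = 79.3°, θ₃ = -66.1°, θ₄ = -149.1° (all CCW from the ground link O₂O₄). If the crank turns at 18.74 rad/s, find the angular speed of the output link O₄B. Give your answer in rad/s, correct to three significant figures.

3.48

ω₂ = 18.74 rad/s
Differentiating the loop-closure r₂e^{iθ₂}+r₃e^{iθ₃}=r₁+r₄e^{iθ₄} gives r₂ω₂e^{iθ₂}+r₃ω₃e^{iθ₃}=r₄ω₄e^{iθ₄}.
Eliminating the other unknown: ω₄ = r₂ω₂ sin(θ₂−θ₃) / [r₄ sin(θ₄−θ₃)].
Numerator sine = +0.56784; denominator sine = -0.99255.
Result = 0.101·18.74·(+0.56784) / (0.3108·(-0.99255)) = -3.4841 rad/s; magnitude 3.4841 rad/s.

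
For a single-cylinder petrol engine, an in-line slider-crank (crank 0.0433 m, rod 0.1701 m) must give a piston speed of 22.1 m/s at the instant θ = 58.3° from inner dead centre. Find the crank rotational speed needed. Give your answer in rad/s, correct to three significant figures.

528

For an in-line slider-crank, |v_piston| = rω|sinθ|·[1 + r cosθ/√(L² − r² sin²θ)].
With r = 0.0433 m, L = 0.1701 m, θ = 58.3°: the bracketed kinematic factor |dx/dθ| = 0.041888 m.
ω = v/|dx/dθ| = 22.1/0.041888 = 527.6 rad/s.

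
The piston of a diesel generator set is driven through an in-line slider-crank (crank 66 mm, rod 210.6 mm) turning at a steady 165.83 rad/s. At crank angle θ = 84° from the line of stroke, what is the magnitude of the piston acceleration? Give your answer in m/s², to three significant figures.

395

ω = 165.8 rad/s
x(θ) = r cosθ + √(L² − r² sin²θ); with ω constant, a = ω²·d²x/dθ².
d²x/dθ² = −r cosθ − r²(cos2θ)/√u − r⁴ sin²2θ/(4u^{3/2}),  u = L² − r² sin²θ = 0.040044 m².
Substituting r = 0.066 m, L = 0.2106 m, θ = 84°: d²x/dθ² = +0.014368 m.
a = ω²·d²x/dθ² = (165.8)²·(+0.014368) = +395.11 m/s²;  |a| = 395.11 m/s².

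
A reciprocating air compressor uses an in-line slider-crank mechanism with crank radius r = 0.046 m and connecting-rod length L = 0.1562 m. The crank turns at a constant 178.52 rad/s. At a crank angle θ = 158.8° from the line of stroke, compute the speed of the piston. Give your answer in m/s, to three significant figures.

ω = 178.5 rad/s
For an in-line slider-crank, x = r cosθ + √(L² − r² sin²θ), so v = −rω sinθ·[1 + r cosθ/√(L² − r² sin²θ)].
With r = 0.046 m, L = 0.1562 m, θ = 158.8°: √(L² − r² sin²θ) = 0.15531 m.
v = −0.046·178.5·0.36162·[1 + 0.046·-0.93232/0.15531] = -2.1496 m/s.
|v| = 2.1496 m/s.

2.15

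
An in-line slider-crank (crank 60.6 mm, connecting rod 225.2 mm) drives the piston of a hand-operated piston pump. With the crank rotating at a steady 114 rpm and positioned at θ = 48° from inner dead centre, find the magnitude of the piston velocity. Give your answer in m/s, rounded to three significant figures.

0.636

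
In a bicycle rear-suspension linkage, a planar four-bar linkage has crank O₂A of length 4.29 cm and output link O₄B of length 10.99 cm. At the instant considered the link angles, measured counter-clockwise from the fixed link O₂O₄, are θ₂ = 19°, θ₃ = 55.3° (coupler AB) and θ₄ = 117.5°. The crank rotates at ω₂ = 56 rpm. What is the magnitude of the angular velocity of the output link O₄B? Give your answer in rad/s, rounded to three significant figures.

1.53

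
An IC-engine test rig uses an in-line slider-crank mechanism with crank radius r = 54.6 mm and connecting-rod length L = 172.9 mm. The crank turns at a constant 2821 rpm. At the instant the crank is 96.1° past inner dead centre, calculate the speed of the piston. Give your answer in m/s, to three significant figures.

ω = 2π·2821/60 = 295.4 rad/s
For an in-line slider-crank, x = r cosθ + √(L² − r² sin²θ), so v = −rω sinθ·[1 + r cosθ/√(L² − r² sin²θ)].
With r = 0.0546 m, L = 0.1729 m, θ = 96.1°: √(L² − r² sin²θ) = 0.16416 m.
v = −0.0546·295.4·0.99434·[1 + 0.0546·-0.10626/0.16416] = -15.471 m/s.
|v| = 15.471 m/s.

15.5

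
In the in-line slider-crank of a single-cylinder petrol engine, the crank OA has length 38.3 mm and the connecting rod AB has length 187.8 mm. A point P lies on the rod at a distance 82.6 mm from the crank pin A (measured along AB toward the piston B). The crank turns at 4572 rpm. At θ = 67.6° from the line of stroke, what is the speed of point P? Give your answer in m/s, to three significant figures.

ω = 478.8 rad/s.  Crank-pin speed |V_A| = rω = 18.337 m/s, perpendicular to OA.
Rod angle: sinφ = −(r/L) sinθ ⇒ φ = -10.868°; ω_rod = −rω cosθ/√(L²−r²sin²θ) = -37.888 rad/s.
V_P = V_A + ω_rod × AP, with AP = 0.0826 m along the rod.
Components: V_Px = −rω sinθ − a·ω_rod·sinφ = -17.544 m/s;  V_Py = rω cosθ + a·ω_rod·cosφ = +3.9143 m/s.
|V_P| = √(V_Px² + V_Py²) = 17.975 m/s.

18.0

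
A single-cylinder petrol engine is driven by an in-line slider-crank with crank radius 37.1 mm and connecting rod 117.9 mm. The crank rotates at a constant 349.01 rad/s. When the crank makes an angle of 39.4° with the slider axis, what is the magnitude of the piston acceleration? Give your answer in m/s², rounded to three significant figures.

ω = 349 rad/s
x(θ) = r cosθ + √(L² − r² sin²θ); with ω constant, a = ω²·d²x/dθ².
d²x/dθ² = −r cosθ − r²(cos2θ)/√u − r⁴ sin²2θ/(4u^{3/2}),  u = L² − r² sin²θ = 0.0133459 m².
Substituting r = 0.0371 m, L = 0.1179 m, θ = 39.4°: d²x/dθ² = -0.031278 m.
a = ω²·d²x/dθ² = (349)²·(-0.031278) = -3809.9 m/s²;  |a| = 3809.9 m/s².

3810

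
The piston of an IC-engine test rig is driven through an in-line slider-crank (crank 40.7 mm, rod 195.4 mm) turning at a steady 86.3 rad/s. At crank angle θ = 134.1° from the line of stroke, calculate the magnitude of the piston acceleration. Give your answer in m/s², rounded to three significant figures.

212

ω = 86.3 rad/s
x(θ) = r cosθ + √(L² − r² sin²θ); with ω constant, a = ω²·d²x/dθ².
d²x/dθ² = −r cosθ − r²(cos2θ)/√u − r⁴ sin²2θ/(4u^{3/2}),  u = L² − r² sin²θ = 0.0373269 m².
Substituting r = 0.0407 m, L = 0.1954 m, θ = 134.1°: d²x/dθ² = +0.028498 m.
a = ω²·d²x/dθ² = (86.3)²·(+0.028498) = +212.24 m/s²;  |a| = 212.24 m/s².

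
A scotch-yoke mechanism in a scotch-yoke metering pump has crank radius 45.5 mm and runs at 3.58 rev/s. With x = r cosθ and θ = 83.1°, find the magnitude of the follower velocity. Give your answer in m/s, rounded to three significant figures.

1.02

ω = 22.49 rad/s (from 3.58 rev/s).
x = r cosθ ⇒ ẋ = −rω sinθ.
|v| = rω|sinθ| = 0.0455·22.49·|sin 83.1°| = 1.0161 m/s.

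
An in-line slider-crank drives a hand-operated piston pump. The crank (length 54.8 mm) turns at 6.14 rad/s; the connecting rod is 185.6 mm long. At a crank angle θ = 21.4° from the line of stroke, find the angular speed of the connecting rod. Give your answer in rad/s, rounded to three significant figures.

ω = 6.14 rad/s
The rod makes angle φ with the slider axis where L sinφ = r sinθ; differentiating, L cosφ·φ̇ = r ω cosθ.
L cosφ = √(L² − r² sin²θ) = 0.18452 m.
|ω_rod| = r ω |cosθ| / √(L² − r² sin²θ) = 0.0548·6.14·0.93106/0.18452 = 1.6978 rad/s.

1.70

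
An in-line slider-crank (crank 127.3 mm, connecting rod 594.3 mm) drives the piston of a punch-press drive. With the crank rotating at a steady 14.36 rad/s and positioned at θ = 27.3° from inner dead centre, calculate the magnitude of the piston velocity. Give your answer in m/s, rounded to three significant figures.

0.999

ω = 14.36 rad/s
For an in-line slider-crank, x = r cosθ + √(L² − r² sin²θ), so v = −rω sinθ·[1 + r cosθ/√(L² − r² sin²θ)].
With r = 0.1273 m, L = 0.5943 m, θ = 27.3°: √(L² − r² sin²θ) = 0.59143 m.
v = −0.1273·14.36·0.45865·[1 + 0.1273·0.88862/0.59143] = -0.99879 m/s.
|v| = 0.99879 m/s.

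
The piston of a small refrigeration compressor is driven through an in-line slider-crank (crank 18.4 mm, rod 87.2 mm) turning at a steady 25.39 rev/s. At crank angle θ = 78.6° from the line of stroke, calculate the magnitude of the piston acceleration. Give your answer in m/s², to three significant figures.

0.369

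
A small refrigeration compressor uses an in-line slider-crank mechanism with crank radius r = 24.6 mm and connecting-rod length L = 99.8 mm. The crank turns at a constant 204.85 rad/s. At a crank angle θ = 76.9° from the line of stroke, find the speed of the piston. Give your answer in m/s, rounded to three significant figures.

5.19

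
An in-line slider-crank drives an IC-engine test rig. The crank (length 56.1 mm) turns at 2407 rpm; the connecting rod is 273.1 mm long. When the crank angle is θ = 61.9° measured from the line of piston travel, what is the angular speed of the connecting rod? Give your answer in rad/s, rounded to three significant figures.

ω = 252.1 rad/s (converted from 2407 rpm).
The rod makes angle φ with the slider axis where L sinφ = r sinθ; differentiating, L cosφ·φ̇ = r ω cosθ.
L cosφ = √(L² − r² sin²θ) = 0.26858 m.
|ω_rod| = r ω |cosθ| / √(L² − r² sin²θ) = 0.0561·252.1·0.47101/0.26858 = 24.799 rad/s.

24.8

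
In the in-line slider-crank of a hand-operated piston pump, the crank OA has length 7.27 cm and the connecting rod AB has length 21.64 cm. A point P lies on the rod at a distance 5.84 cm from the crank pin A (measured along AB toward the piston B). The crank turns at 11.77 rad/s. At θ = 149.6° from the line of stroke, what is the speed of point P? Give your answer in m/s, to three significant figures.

0.670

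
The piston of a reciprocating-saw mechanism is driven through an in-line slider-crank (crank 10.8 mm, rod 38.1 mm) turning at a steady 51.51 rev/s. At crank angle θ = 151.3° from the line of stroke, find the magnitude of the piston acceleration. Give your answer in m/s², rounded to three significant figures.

ω = 2π·51.5 = 323.6 rad/s
x(θ) = r cosθ + √(L² − r² sin²θ); with ω constant, a = ω²·d²x/dθ².
d²x/dθ² = −r cosθ − r²(cos2θ)/√u − r⁴ sin²2θ/(4u^{3/2}),  u = L² − r² sin²θ = 0.00142471 m².
Substituting r = 0.0108 m, L = 0.0381 m, θ = 151.3°: d²x/dθ² = +0.0077634 m.
a = ω²·d²x/dθ² = (323.6)²·(+0.0077634) = +813.19 m/s²;  |a| = 813.19 m/s².

813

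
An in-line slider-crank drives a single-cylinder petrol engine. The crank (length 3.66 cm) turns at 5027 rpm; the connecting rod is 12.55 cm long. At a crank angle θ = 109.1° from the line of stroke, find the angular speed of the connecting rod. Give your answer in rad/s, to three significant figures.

52.3

ω = 526.4 rad/s (converted from 5027 rpm).
The rod makes angle φ with the slider axis where L sinφ = r sinθ; differentiating, L cosφ·φ̇ = r ω cosθ.
L cosφ = √(L² − r² sin²θ) = 0.12064 m.
|ω_rod| = r ω |cosθ| / √(L² − r² sin²θ) = 0.0366·526.4·0.32722/0.12064 = 52.259 rad/s.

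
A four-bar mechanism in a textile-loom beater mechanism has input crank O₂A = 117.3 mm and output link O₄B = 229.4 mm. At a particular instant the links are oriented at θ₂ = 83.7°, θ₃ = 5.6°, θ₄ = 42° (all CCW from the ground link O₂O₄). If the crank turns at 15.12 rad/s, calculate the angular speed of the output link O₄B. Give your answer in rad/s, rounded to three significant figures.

ω₂ = 15.12 rad/s
Differentiating the loop-closure r₂e^{iθ₂}+r₃e^{iθ₃}=r₁+r₄e^{iθ₄} gives r₂ω₂e^{iθ₂}+r₃ω₃e^{iθ₃}=r₄ω₄e^{iθ₄}.
Eliminating the other unknown: ω₄ = r₂ω₂ sin(θ₂−θ₃) / [r₄ sin(θ₄−θ₃)].
Numerator sine = +0.97851; denominator sine = +0.59342.
Result = 0.1173·15.12·(+0.97851) / (0.2294·(+0.59342)) = +12.749 rad/s; magnitude 12.749 rad/s.

12.7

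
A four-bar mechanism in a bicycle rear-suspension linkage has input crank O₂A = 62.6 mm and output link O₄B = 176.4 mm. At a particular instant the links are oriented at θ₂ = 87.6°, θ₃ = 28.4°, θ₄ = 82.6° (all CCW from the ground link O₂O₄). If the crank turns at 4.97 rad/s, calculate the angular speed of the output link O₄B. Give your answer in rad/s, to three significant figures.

ω₂ = 4.97 rad/s
Differentiating the loop-closure r₂e^{iθ₂}+r₃e^{iθ₃}=r₁+r₄e^{iθ₄} gives r₂ω₂e^{iθ₂}+r₃ω₃e^{iθ₃}=r₄ω₄e^{iθ₄}.
Eliminating the other unknown: ω₄ = r₂ω₂ sin(θ₂−θ₃) / [r₄ sin(θ₄−θ₃)].
Numerator sine = +0.85896; denominator sine = +0.81106.
Result = 0.0626·4.97·(+0.85896) / (0.1764·(+0.81106)) = +1.8679 rad/s; magnitude 1.8679 rad/s.

1.87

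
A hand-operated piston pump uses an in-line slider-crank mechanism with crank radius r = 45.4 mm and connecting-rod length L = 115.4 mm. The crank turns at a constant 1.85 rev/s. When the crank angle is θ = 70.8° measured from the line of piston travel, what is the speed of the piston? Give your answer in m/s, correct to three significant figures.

0.568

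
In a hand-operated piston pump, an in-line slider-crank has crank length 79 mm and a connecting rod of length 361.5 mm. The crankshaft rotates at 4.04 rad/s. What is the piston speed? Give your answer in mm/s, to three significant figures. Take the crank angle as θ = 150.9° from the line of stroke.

125

ω = 4.04 rad/s
For an in-line slider-crank, x = r cosθ + √(L² − r² sin²θ), so v = −rω sinθ·[1 + r cosθ/√(L² − r² sin²θ)].
With r = 0.079 m, L = 0.3615 m, θ = 150.9°: √(L² − r² sin²θ) = 0.35945 m.
v = −0.079·4.04·0.48634·[1 + 0.079·-0.87377/0.35945] = -0.12541 m/s.
|v| = 0.12541 m/s = 125.41 mm/s.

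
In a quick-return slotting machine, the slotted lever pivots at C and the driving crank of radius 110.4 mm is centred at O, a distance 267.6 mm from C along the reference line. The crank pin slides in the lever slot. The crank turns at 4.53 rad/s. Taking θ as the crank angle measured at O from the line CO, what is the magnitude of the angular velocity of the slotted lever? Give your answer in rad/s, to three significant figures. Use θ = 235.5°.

0.409

ω = 4.53 rad/s
Crank pin A relative to C: A = (d + r cosθ, r sinθ); lever angle φ = atan2(r sinθ, d + r cosθ).
Differentiating tanφ: φ̇ = rω(d cosθ + r)/(d² + r² + 2dr cosθ).
d² + r² + 2dr cosθ = |CA|² = 0.0503312 m²;  d cosθ + r = -0.04117 m.
|ω_lever| = |0.1104·4.53·-0.04117| / 0.0503312 = 0.40909 rad/s.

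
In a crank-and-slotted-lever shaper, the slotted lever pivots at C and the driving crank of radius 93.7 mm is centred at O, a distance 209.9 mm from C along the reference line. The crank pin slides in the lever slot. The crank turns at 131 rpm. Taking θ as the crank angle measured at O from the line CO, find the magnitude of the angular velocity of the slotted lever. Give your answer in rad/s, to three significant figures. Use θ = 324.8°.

4.01

ω = 13.72 rad/s (from 131 rpm).
Crank pin A relative to C: A = (d + r cosθ, r sinθ); lever angle φ = atan2(r sinθ, d + r cosθ).
Differentiating tanφ: φ̇ = rω(d cosθ + r)/(d² + r² + 2dr cosθ).
d² + r² + 2dr cosθ = |CA|² = 0.0849803 m²;  d cosθ + r = +0.26522 m.
|ω_lever| = |0.0937·13.72·+0.26522| / 0.0849803 = 4.0117 rad/s.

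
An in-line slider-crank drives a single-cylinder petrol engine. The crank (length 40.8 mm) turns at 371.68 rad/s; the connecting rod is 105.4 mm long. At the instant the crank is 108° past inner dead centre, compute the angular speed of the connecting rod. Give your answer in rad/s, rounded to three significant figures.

47.8

ω = 371.7 rad/s
The rod makes angle φ with the slider axis where L sinφ = r sinθ; differentiating, L cosφ·φ̇ = r ω cosθ.
L cosφ = √(L² − r² sin²θ) = 0.097997 m.
|ω_rod| = r ω |cosθ| / √(L² − r² sin²θ) = 0.0408·371.7·0.30902/0.097997 = 47.819 rad/s.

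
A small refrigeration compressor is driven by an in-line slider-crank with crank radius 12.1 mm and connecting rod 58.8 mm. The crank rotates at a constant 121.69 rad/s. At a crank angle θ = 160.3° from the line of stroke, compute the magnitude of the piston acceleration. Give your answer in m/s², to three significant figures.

ω = 121.7 rad/s
x(θ) = r cosθ + √(L² − r² sin²θ); with ω constant, a = ω²·d²x/dθ².
d²x/dθ² = −r cosθ − r²(cos2θ)/√u − r⁴ sin²2θ/(4u^{3/2}),  u = L² − r² sin²θ = 0.0034408 m².
Substituting r = 0.0121 m, L = 0.0588 m, θ = 160.3°: d²x/dθ² = +0.0094524 m.
a = ω²·d²x/dθ² = (121.7)²·(+0.0094524) = +139.98 m/s²;  |a| = 139.98 m/s².

140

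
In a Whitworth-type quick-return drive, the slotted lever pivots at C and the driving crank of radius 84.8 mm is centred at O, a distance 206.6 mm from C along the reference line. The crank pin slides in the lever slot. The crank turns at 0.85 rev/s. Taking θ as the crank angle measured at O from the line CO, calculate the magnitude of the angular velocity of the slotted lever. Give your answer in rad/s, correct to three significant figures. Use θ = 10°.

1.55

ω = 5.341 rad/s (from 0.85 rev/s).
Crank pin A relative to C: A = (d + r cosθ, r sinθ); lever angle φ = atan2(r sinθ, d + r cosθ).
Differentiating tanφ: φ̇ = rω(d cosθ + r)/(d² + r² + 2dr cosθ).
d² + r² + 2dr cosθ = |CA|² = 0.0843816 m²;  d cosθ + r = +0.28826 m.
|ω_lever| = |0.0848·5.341·+0.28826| / 0.0843816 = 1.5472 rad/s.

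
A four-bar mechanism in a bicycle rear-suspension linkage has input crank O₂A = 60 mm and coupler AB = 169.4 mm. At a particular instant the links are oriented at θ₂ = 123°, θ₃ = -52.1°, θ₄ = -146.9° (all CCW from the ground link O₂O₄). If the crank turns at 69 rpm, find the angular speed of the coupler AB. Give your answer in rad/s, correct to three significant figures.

ω₂ = 7.226 rad/s (from 69 rpm).
Differentiating the loop-closure r₂e^{iθ₂}+r₃e^{iθ₃}=r₁+r₄e^{iθ₄} gives r₂ω₂e^{iθ₂}+r₃ω₃e^{iθ₃}=r₄ω₄e^{iθ₄}.
Eliminating the other unknown: ω₃ = r₂ω₂ sin(θ₄−θ₂) / [r₃ sin(θ₃−θ₄)].
Numerator sine = +1.00000; denominator sine = +0.99649.
Result = 0.06·7.226·(+1.00000) / (0.1694·(+0.99649)) = +2.5683 rad/s; magnitude 2.5683 rad/s.

2.57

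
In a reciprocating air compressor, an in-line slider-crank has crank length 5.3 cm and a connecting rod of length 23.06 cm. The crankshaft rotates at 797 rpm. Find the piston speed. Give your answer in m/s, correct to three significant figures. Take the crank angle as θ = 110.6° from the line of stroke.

ω = 2π·797/60 = 83.46 rad/s
For an in-line slider-crank, x = r cosθ + √(L² − r² sin²θ), so v = −rω sinθ·[1 + r cosθ/√(L² − r² sin²θ)].
With r = 0.053 m, L = 0.2306 m, θ = 110.6°: √(L² − r² sin²θ) = 0.2252 m.
v = −0.053·83.46·0.93606·[1 + 0.053·-0.35184/0.2252] = -3.7978 m/s.
|v| = 3.7978 m/s.

3.80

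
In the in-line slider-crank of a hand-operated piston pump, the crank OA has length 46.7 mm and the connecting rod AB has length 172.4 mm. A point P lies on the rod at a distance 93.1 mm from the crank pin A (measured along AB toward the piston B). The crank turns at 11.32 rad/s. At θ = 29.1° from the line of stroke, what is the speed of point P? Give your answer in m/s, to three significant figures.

0.360

ω = 11.32 rad/s.  Crank-pin speed |V_A| = rω = 0.52864 m/s, perpendicular to OA.
Rod angle: sinφ = −(r/L) sinθ ⇒ φ = -7.570°; ω_rod = −rω cosθ/√(L²−r²sin²θ) = -2.7029 rad/s.
V_P = V_A + ω_rod × AP, with AP = 0.0931 m along the rod.
Components: V_Px = −rω sinθ − a·ω_rod·sinφ = -0.29025 m/s;  V_Py = rω cosθ + a·ω_rod·cosφ = +0.21247 m/s.
|V_P| = √(V_Px² + V_Py²) = 0.35971 m/s.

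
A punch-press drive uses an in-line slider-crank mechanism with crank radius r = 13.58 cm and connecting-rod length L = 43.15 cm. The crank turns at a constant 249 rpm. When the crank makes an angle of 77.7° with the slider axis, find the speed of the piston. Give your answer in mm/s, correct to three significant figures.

ω = 2π·249/60 = 26.08 rad/s
For an in-line slider-crank, x = r cosθ + √(L² − r² sin²θ), so v = −rω sinθ·[1 + r cosθ/√(L² − r² sin²θ)].
With r = 0.1358 m, L = 0.4315 m, θ = 77.7°: √(L² − r² sin²θ) = 0.41059 m.
v = −0.1358·26.08·0.97705·[1 + 0.1358·0.21303/0.41059] = -3.7035 m/s.
|v| = 3.7035 m/s = 3703.5 mm/s.

3700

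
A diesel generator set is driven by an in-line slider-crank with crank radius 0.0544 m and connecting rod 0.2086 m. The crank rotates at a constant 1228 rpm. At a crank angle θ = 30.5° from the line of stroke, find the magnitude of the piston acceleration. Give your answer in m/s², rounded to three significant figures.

ω = 2π·1228/60 = 128.6 rad/s
x(θ) = r cosθ + √(L² − r² sin²θ); with ω constant, a = ω²·d²x/dθ².
d²x/dθ² = −r cosθ − r²(cos2θ)/√u − r⁴ sin²2θ/(4u^{3/2}),  u = L² − r² sin²θ = 0.0427516 m².
Substituting r = 0.0544 m, L = 0.2086 m, θ = 30.5°: d²x/dθ² = -0.054001 m.
a = ω²·d²x/dθ² = (128.6)²·(-0.054001) = -893.01 m/s²;  |a| = 893.01 m/s².

893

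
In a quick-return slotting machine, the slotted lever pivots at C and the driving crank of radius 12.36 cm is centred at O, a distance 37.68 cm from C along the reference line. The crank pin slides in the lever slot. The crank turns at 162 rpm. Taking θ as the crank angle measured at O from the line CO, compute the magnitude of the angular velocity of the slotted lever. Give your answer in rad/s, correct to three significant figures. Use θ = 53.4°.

3.43

ω = 16.96 rad/s (from 162 rpm).
Crank pin A relative to C: A = (d + r cosθ, r sinθ); lever angle φ = atan2(r sinθ, d + r cosθ).
Differentiating tanφ: φ̇ = rω(d cosθ + r)/(d² + r² + 2dr cosθ).
d² + r² + 2dr cosθ = |CA|² = 0.212791 m²;  d cosθ + r = +0.34826 m.
|ω_lever| = |0.1236·16.96·+0.34826| / 0.212791 = 3.4317 rad/s.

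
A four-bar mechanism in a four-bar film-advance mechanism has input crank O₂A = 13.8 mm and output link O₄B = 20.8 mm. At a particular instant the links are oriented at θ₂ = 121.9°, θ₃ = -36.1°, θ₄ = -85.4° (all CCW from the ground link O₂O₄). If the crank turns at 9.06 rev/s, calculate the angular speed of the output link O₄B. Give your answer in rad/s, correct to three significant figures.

18.7

ω₂ = 56.93 rad/s (from 9.06 rev/s).
Differentiating the loop-closure r₂e^{iθ₂}+r₃e^{iθ₃}=r₁+r₄e^{iθ₄} gives r₂ω₂e^{iθ₂}+r₃ω₃e^{iθ₃}=r₄ω₄e^{iθ₄}.
Eliminating the other unknown: ω₄ = r₂ω₂ sin(θ₂−θ₃) / [r₄ sin(θ₄−θ₃)].
Numerator sine = +0.37461; denominator sine = -0.75813.
Result = 0.0138·56.93·(+0.37461) / (0.0208·(-0.75813)) = -18.662 rad/s; magnitude 18.662 rad/s.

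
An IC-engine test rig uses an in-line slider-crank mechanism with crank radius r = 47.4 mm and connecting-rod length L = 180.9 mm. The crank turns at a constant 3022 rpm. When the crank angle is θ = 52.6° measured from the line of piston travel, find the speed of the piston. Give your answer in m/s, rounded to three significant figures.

13.9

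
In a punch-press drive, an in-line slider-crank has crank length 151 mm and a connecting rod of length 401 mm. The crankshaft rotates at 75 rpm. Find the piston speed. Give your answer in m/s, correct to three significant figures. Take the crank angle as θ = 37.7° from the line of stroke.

0.947

ω = 2π·75/60 = 7.854 rad/s
For an in-line slider-crank, x = r cosθ + √(L² − r² sin²θ), so v = −rω sinθ·[1 + r cosθ/√(L² − r² sin²θ)].
With r = 0.151 m, L = 0.401 m, θ = 37.7°: √(L² − r² sin²θ) = 0.39022 m.
v = −0.151·7.854·0.61153·[1 + 0.151·0.79122/0.39022] = -0.94729 m/s.
|v| = 0.94729 m/s.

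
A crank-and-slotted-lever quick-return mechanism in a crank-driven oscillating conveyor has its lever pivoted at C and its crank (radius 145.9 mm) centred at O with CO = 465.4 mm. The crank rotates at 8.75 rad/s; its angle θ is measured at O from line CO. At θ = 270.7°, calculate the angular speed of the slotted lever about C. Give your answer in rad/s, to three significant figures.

ω = 8.75 rad/s
Crank pin A relative to C: A = (d + r cosθ, r sinθ); lever angle φ = atan2(r sinθ, d + r cosθ).
Differentiating tanφ: φ̇ = rω(d cosθ + r)/(d² + r² + 2dr cosθ).
d² + r² + 2dr cosθ = |CA|² = 0.239543 m²;  d cosθ + r = +0.15159 m.
|ω_lever| = |0.1459·8.75·+0.15159| / 0.239543 = 0.80786 rad/s.

0.808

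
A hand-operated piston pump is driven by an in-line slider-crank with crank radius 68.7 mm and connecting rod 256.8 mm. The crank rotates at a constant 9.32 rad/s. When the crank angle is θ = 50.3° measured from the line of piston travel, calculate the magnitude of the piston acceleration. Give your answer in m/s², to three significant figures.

3.54

ω = 9.32 rad/s
x(θ) = r cosθ + √(L² − r² sin²θ); with ω constant, a = ω²·d²x/dθ².
d²x/dθ² = −r cosθ − r²(cos2θ)/√u − r⁴ sin²2θ/(4u^{3/2}),  u = L² − r² sin²θ = 0.0631523 m².
Substituting r = 0.0687 m, L = 0.2568 m, θ = 50.3°: d²x/dθ² = -0.040768 m.
a = ω²·d²x/dθ² = (9.32)²·(-0.040768) = -3.5412 m/s²;  |a| = 3.5412 m/s².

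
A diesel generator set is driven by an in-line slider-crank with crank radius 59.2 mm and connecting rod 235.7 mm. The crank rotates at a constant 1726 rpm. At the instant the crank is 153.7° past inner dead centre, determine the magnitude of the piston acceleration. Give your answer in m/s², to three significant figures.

ω = 2π·1726/60 = 180.7 rad/s
x(θ) = r cosθ + √(L² − r² sin²θ); with ω constant, a = ω²·d²x/dθ².
d²x/dθ² = −r cosθ − r²(cos2θ)/√u − r⁴ sin²2θ/(4u^{3/2}),  u = L² − r² sin²θ = 0.0548665 m².
Substituting r = 0.0592 m, L = 0.2357 m, θ = 153.7°: d²x/dθ² = +0.043834 m.
a = ω²·d²x/dθ² = (180.7)²·(+0.043834) = +1432 m/s²;  |a| = 1432 m/s².

1430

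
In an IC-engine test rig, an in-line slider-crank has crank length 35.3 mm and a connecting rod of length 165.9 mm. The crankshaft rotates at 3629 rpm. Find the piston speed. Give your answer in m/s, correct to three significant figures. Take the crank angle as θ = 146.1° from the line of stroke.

6.15

ω = 2π·3629/60 = 380 rad/s
For an in-line slider-crank, x = r cosθ + √(L² − r² sin²θ), so v = −rω sinθ·[1 + r cosθ/√(L² − r² sin²θ)].
With r = 0.0353 m, L = 0.1659 m, θ = 146.1°: √(L² − r² sin²θ) = 0.16473 m.
v = −0.0353·380·0.55775·[1 + 0.0353·-0.83001/0.16473] = -6.1513 m/s.
|v| = 6.1513 m/s.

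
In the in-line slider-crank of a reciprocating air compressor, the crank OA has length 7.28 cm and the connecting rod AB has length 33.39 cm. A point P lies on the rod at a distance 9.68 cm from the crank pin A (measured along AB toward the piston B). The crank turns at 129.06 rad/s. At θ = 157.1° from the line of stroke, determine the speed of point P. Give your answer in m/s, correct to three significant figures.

7.04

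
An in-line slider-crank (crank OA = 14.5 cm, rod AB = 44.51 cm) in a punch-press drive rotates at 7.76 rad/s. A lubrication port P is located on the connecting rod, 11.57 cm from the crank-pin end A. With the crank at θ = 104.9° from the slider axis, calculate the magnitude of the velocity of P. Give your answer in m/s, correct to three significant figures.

1.08

ω = 7.76 rad/s.  Crank-pin speed |V_A| = rω = 1.1252 m/s, perpendicular to OA.
Rod angle: sinφ = −(r/L) sinθ ⇒ φ = -18.350°; ω_rod = −rω cosθ/√(L²−r²sin²θ) = +0.68485 rad/s.
V_P = V_A + ω_rod × AP, with AP = 0.1157 m along the rod.
Components: V_Px = −rω sinθ − a·ω_rod·sinφ = -1.0624 m/s;  V_Py = rω cosθ + a·ω_rod·cosφ = -0.21412 m/s.
|V_P| = √(V_Px² + V_Py²) = 1.0838 m/s.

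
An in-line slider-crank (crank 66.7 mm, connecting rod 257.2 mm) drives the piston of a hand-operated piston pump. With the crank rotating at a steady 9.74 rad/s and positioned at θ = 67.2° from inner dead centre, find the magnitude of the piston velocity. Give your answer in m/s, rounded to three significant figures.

ω = 9.74 rad/s
For an in-line slider-crank, x = r cosθ + √(L² − r² sin²θ), so v = −rω sinθ·[1 + r cosθ/√(L² − r² sin²θ)].
With r = 0.0667 m, L = 0.2572 m, θ = 67.2°: √(L² − r² sin²θ) = 0.24974 m.
v = −0.0667·9.74·0.92186·[1 + 0.0667·0.38752/0.24974] = -0.66088 m/s.
|v| = 0.66088 m/s.

0.661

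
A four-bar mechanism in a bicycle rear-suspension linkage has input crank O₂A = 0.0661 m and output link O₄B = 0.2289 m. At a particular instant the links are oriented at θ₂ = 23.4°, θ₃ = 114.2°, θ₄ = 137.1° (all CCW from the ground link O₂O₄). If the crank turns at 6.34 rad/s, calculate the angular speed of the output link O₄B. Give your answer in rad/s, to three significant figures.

ω₂ = 6.34 rad/s
Differentiating the loop-closure r₂e^{iθ₂}+r₃e^{iθ₃}=r₁+r₄e^{iθ₄} gives r₂ω₂e^{iθ₂}+r₃ω₃e^{iθ₃}=r₄ω₄e^{iθ₄}.
Eliminating the other unknown: ω₄ = r₂ω₂ sin(θ₂−θ₃) / [r₄ sin(θ₄−θ₃)].
Numerator sine = -0.99990; denominator sine = +0.38912.
Result = 0.0661·6.34·(-0.99990) / (0.2289·(+0.38912)) = -4.7045 rad/s; magnitude 4.7045 rad/s.

4.70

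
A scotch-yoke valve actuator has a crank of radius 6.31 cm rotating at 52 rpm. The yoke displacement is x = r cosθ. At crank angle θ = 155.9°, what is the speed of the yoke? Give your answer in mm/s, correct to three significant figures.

140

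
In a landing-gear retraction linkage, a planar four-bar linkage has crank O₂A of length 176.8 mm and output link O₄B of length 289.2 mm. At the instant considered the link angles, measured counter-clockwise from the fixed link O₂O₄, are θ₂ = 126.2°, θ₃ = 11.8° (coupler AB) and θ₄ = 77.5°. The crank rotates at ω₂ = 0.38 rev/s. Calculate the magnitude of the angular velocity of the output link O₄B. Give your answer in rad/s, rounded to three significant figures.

1.46

ω₂ = 2.388 rad/s (from 0.38 rev/s).
Differentiating the loop-closure r₂e^{iθ₂}+r₃e^{iθ₃}=r₁+r₄e^{iθ₄} gives r₂ω₂e^{iθ₂}+r₃ω₃e^{iθ₃}=r₄ω₄e^{iθ₄}.
Eliminating the other unknown: ω₄ = r₂ω₂ sin(θ₂−θ₃) / [r₄ sin(θ₄−θ₃)].
Numerator sine = +0.91068; denominator sine = +0.91140.
Result = 0.1768·2.388·(+0.91068) / (0.2892·(+0.91140)) = +1.4585 rad/s; magnitude 1.4585 rad/s.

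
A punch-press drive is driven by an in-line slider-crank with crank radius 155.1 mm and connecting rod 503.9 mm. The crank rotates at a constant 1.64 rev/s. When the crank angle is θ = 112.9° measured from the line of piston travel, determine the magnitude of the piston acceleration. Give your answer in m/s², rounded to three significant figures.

ω = 2π·1.64 = 10.3 rad/s
x(θ) = r cosθ + √(L² − r² sin²θ); with ω constant, a = ω²·d²x/dθ².
d²x/dθ² = −r cosθ − r²(cos2θ)/√u − r⁴ sin²2θ/(4u^{3/2}),  u = L² − r² sin²θ = 0.233502 m².
Substituting r = 0.1551 m, L = 0.5039 m, θ = 112.9°: d²x/dθ² = +0.094401 m.
a = ω²·d²x/dθ² = (10.3)²·(+0.094401) = +10.024 m/s²;  |a| = 10.024 m/s².

10.0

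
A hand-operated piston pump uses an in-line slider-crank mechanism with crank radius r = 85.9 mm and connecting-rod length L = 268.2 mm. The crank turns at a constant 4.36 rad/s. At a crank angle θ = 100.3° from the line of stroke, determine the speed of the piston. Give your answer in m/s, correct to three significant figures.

0.346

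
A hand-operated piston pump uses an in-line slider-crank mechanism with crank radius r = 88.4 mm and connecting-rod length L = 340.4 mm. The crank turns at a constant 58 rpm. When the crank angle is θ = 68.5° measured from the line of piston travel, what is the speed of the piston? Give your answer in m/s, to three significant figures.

0.549

ω = 2π·58/60 = 6.074 rad/s
For an in-line slider-crank, x = r cosθ + √(L² − r² sin²θ), so v = −rω sinθ·[1 + r cosθ/√(L² − r² sin²θ)].
With r = 0.0884 m, L = 0.3404 m, θ = 68.5°: √(L² − r² sin²θ) = 0.33031 m.
v = −0.0884·6.074·0.93042·[1 + 0.0884·0.36650/0.33031] = -0.54856 m/s.
|v| = 0.54856 m/s.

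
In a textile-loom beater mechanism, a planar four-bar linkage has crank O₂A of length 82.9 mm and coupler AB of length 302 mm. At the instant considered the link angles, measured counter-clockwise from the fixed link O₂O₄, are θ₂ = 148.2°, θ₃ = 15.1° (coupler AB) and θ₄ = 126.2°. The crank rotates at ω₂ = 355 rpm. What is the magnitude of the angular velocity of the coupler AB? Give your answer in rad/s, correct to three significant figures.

4.10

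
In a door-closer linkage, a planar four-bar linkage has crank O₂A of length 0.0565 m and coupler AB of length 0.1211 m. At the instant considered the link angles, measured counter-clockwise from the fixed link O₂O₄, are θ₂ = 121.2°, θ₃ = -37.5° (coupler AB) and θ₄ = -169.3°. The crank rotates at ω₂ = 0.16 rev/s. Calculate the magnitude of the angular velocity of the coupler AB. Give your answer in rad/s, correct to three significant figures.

ω₂ = 1.005 rad/s (from 0.16 rev/s).
Differentiating the loop-closure r₂e^{iθ₂}+r₃e^{iθ₃}=r₁+r₄e^{iθ₄} gives r₂ω₂e^{iθ₂}+r₃ω₃e^{iθ₃}=r₄ω₄e^{iθ₄}.
Eliminating the other unknown: ω₃ = r₂ω₂ sin(θ₄−θ₂) / [r₃ sin(θ₃−θ₄)].
Numerator sine = +0.93667; denominator sine = +0.74548.
Result = 0.0565·1.005·(+0.93667) / (0.1211·(+0.74548)) = +0.58933 rad/s; magnitude 0.58933 rad/s.

0.589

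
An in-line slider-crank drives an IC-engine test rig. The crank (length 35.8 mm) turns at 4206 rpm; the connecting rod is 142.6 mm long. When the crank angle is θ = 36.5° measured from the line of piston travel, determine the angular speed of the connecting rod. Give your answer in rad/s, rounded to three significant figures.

ω = 440.5 rad/s (converted from 4206 rpm).
The rod makes angle φ with the slider axis where L sinφ = r sinθ; differentiating, L cosφ·φ̇ = r ω cosθ.
L cosφ = √(L² − r² sin²θ) = 0.141 m.
|ω_rod| = r ω |cosθ| / √(L² − r² sin²θ) = 0.0358·440.5·0.80386/0.141 = 89.895 rad/s.

89.9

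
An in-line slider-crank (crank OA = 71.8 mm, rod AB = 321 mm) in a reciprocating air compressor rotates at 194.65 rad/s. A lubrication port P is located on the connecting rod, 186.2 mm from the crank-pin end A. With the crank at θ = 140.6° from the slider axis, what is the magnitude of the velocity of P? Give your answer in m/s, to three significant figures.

ω = 194.7 rad/s.  Crank-pin speed |V_A| = rω = 13.976 m/s, perpendicular to OA.
Rod angle: sinφ = −(r/L) sinθ ⇒ φ = -8.162°; ω_rod = −rω cosθ/√(L²−r²sin²θ) = +33.988 rad/s.
V_P = V_A + ω_rod × AP, with AP = 0.1862 m along the rod.
Components: V_Px = −rω sinθ − a·ω_rod·sinφ = -7.9724 m/s;  V_Py = rω cosθ + a·ω_rod·cosφ = -4.5352 m/s.
|V_P| = √(V_Px² + V_Py²) = 9.1721 m/s.

9.17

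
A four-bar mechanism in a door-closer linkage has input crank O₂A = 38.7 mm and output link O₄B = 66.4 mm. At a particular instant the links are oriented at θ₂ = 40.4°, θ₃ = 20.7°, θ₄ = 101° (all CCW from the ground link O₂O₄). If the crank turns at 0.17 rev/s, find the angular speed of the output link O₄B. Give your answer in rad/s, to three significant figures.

0.213

ω₂ = 1.068 rad/s (from 0.17 rev/s).
Differentiating the loop-closure r₂e^{iθ₂}+r₃e^{iθ₃}=r₁+r₄e^{iθ₄} gives r₂ω₂e^{iθ₂}+r₃ω₃e^{iθ₃}=r₄ω₄e^{iθ₄}.
Eliminating the other unknown: ω₄ = r₂ω₂ sin(θ₂−θ₃) / [r₄ sin(θ₄−θ₃)].
Numerator sine = +0.33710; denominator sine = +0.98570.
Result = 0.0387·1.068·(+0.33710) / (0.0664·(+0.98570)) = +0.2129 rad/s; magnitude 0.2129 rad/s.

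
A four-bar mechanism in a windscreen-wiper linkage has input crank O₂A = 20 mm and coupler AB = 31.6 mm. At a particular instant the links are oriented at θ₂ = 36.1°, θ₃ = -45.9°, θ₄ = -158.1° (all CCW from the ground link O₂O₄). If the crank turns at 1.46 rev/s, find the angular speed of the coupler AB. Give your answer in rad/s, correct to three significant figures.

1.54

ω₂ = 9.173 rad/s (from 1.46 rev/s).
Differentiating the loop-closure r₂e^{iθ₂}+r₃e^{iθ₃}=r₁+r₄e^{iθ₄} gives r₂ω₂e^{iθ₂}+r₃ω₃e^{iθ₃}=r₄ω₄e^{iθ₄}.
Eliminating the other unknown: ω₃ = r₂ω₂ sin(θ₄−θ₂) / [r₃ sin(θ₃−θ₄)].
Numerator sine = +0.24531; denominator sine = +0.92587.
Result = 0.02·9.173·(+0.24531) / (0.0316·(+0.92587)) = +1.5383 rad/s; magnitude 1.5383 rad/s.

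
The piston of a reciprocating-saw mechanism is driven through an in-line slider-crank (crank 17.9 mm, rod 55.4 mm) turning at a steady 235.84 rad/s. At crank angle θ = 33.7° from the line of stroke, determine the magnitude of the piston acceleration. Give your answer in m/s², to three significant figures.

961

ω = 235.8 rad/s
x(θ) = r cosθ + √(L² − r² sin²θ); with ω constant, a = ω²·d²x/dθ².
d²x/dθ² = −r cosθ − r²(cos2θ)/√u − r⁴ sin²2θ/(4u^{3/2}),  u = L² − r² sin²θ = 0.00297052 m².
Substituting r = 0.0179 m, L = 0.0554 m, θ = 33.7°: d²x/dθ² = -0.017286 m.
a = ω²·d²x/dθ² = (235.8)²·(-0.017286) = -961.47 m/s²;  |a| = 961.47 m/s².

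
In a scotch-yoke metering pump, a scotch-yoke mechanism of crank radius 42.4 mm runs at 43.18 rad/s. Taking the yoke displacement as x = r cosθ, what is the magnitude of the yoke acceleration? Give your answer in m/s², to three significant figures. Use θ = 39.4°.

ω = 43.18 rad/s
x = r cosθ ⇒ ẍ = −rω² cosθ (ω constant).
|a| = rω²|cosθ| = 0.0424·(43.18)²·|cos 39.4°| = 61.089 m/s².

61.1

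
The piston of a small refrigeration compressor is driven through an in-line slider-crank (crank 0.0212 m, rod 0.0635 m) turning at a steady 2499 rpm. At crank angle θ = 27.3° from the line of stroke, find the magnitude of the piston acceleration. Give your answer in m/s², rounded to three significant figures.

1580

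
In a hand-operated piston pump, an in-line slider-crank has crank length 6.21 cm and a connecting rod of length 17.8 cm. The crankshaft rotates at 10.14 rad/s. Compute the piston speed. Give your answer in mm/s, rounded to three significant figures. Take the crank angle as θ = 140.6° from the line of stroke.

ω = 10.14 rad/s
For an in-line slider-crank, x = r cosθ + √(L² − r² sin²θ), so v = −rω sinθ·[1 + r cosθ/√(L² − r² sin²θ)].
With r = 0.0621 m, L = 0.178 m, θ = 140.6°: √(L² − r² sin²θ) = 0.17358 m.
v = −0.0621·10.14·0.63473·[1 + 0.0621·-0.77273/0.17358] = -0.28919 m/s.
|v| = 0.28919 m/s = 289.19 mm/s.

289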